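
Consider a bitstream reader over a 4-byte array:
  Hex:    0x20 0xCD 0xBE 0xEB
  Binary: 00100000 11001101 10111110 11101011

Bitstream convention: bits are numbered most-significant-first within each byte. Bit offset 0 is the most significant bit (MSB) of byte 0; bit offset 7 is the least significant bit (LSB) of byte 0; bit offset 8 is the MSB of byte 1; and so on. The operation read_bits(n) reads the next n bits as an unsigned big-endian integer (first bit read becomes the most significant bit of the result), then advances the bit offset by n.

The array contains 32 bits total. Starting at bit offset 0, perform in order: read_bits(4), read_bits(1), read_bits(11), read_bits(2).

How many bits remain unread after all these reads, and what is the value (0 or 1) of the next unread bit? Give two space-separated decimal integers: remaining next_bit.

Read 1: bits[0:4] width=4 -> value=2 (bin 0010); offset now 4 = byte 0 bit 4; 28 bits remain
Read 2: bits[4:5] width=1 -> value=0 (bin 0); offset now 5 = byte 0 bit 5; 27 bits remain
Read 3: bits[5:16] width=11 -> value=205 (bin 00011001101); offset now 16 = byte 2 bit 0; 16 bits remain
Read 4: bits[16:18] width=2 -> value=2 (bin 10); offset now 18 = byte 2 bit 2; 14 bits remain

Answer: 14 1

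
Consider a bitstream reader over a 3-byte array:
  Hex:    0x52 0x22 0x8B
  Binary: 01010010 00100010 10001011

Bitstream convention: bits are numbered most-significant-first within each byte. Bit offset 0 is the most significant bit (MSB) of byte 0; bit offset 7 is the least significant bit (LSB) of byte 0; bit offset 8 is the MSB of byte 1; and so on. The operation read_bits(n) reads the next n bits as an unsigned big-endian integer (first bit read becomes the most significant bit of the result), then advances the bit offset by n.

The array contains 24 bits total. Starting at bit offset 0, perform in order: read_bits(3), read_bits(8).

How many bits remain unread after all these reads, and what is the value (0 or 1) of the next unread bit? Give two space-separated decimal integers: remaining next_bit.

Answer: 13 0

Derivation:
Read 1: bits[0:3] width=3 -> value=2 (bin 010); offset now 3 = byte 0 bit 3; 21 bits remain
Read 2: bits[3:11] width=8 -> value=145 (bin 10010001); offset now 11 = byte 1 bit 3; 13 bits remain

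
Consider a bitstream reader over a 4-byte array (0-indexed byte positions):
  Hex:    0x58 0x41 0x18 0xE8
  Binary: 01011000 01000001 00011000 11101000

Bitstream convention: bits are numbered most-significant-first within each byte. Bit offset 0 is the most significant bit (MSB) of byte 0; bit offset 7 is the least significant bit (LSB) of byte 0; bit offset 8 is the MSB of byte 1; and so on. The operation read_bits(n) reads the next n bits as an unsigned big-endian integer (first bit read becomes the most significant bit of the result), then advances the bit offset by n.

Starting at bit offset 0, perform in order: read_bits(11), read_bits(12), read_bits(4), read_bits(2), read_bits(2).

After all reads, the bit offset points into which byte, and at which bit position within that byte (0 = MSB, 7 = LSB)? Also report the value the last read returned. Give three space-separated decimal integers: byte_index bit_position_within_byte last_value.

Read 1: bits[0:11] width=11 -> value=706 (bin 01011000010); offset now 11 = byte 1 bit 3; 21 bits remain
Read 2: bits[11:23] width=12 -> value=140 (bin 000010001100); offset now 23 = byte 2 bit 7; 9 bits remain
Read 3: bits[23:27] width=4 -> value=7 (bin 0111); offset now 27 = byte 3 bit 3; 5 bits remain
Read 4: bits[27:29] width=2 -> value=1 (bin 01); offset now 29 = byte 3 bit 5; 3 bits remain
Read 5: bits[29:31] width=2 -> value=0 (bin 00); offset now 31 = byte 3 bit 7; 1 bits remain

Answer: 3 7 0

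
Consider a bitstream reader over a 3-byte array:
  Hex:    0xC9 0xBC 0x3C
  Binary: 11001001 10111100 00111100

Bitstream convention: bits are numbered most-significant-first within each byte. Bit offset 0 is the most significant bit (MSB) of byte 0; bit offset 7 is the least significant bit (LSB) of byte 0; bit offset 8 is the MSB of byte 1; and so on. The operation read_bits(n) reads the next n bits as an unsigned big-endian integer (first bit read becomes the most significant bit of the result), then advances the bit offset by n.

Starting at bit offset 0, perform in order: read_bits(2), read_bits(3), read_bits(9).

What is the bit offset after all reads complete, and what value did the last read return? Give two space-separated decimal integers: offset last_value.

Answer: 14 111

Derivation:
Read 1: bits[0:2] width=2 -> value=3 (bin 11); offset now 2 = byte 0 bit 2; 22 bits remain
Read 2: bits[2:5] width=3 -> value=1 (bin 001); offset now 5 = byte 0 bit 5; 19 bits remain
Read 3: bits[5:14] width=9 -> value=111 (bin 001101111); offset now 14 = byte 1 bit 6; 10 bits remain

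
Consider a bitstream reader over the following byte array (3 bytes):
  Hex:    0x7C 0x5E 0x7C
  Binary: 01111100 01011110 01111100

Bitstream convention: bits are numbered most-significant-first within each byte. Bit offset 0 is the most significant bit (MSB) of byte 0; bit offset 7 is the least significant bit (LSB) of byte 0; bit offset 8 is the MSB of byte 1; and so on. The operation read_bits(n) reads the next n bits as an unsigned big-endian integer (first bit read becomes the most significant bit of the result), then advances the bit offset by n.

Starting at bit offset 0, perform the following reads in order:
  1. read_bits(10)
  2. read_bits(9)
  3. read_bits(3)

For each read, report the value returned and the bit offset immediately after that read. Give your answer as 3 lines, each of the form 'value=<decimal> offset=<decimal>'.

Read 1: bits[0:10] width=10 -> value=497 (bin 0111110001); offset now 10 = byte 1 bit 2; 14 bits remain
Read 2: bits[10:19] width=9 -> value=243 (bin 011110011); offset now 19 = byte 2 bit 3; 5 bits remain
Read 3: bits[19:22] width=3 -> value=7 (bin 111); offset now 22 = byte 2 bit 6; 2 bits remain

Answer: value=497 offset=10
value=243 offset=19
value=7 offset=22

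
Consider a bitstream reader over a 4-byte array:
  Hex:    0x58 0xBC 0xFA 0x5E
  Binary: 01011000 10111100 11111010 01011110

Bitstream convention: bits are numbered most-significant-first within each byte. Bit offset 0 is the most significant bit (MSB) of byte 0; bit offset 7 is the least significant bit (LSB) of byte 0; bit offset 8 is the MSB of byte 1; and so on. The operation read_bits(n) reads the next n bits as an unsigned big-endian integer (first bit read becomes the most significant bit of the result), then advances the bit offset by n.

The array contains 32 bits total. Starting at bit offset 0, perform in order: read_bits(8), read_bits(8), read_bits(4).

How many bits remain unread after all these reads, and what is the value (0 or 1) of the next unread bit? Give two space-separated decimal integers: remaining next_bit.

Answer: 12 1

Derivation:
Read 1: bits[0:8] width=8 -> value=88 (bin 01011000); offset now 8 = byte 1 bit 0; 24 bits remain
Read 2: bits[8:16] width=8 -> value=188 (bin 10111100); offset now 16 = byte 2 bit 0; 16 bits remain
Read 3: bits[16:20] width=4 -> value=15 (bin 1111); offset now 20 = byte 2 bit 4; 12 bits remain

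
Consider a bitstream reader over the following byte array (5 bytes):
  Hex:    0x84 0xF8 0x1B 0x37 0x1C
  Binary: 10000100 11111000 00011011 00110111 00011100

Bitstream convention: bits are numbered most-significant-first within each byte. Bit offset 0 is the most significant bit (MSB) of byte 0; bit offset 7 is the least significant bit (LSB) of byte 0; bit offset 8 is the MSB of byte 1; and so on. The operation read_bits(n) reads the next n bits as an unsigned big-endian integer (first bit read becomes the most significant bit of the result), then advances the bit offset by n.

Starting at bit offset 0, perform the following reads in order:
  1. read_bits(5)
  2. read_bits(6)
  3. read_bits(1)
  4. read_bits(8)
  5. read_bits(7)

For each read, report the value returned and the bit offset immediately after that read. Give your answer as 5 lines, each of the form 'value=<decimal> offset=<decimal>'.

Answer: value=16 offset=5
value=39 offset=11
value=1 offset=12
value=129 offset=20
value=89 offset=27

Derivation:
Read 1: bits[0:5] width=5 -> value=16 (bin 10000); offset now 5 = byte 0 bit 5; 35 bits remain
Read 2: bits[5:11] width=6 -> value=39 (bin 100111); offset now 11 = byte 1 bit 3; 29 bits remain
Read 3: bits[11:12] width=1 -> value=1 (bin 1); offset now 12 = byte 1 bit 4; 28 bits remain
Read 4: bits[12:20] width=8 -> value=129 (bin 10000001); offset now 20 = byte 2 bit 4; 20 bits remain
Read 5: bits[20:27] width=7 -> value=89 (bin 1011001); offset now 27 = byte 3 bit 3; 13 bits remain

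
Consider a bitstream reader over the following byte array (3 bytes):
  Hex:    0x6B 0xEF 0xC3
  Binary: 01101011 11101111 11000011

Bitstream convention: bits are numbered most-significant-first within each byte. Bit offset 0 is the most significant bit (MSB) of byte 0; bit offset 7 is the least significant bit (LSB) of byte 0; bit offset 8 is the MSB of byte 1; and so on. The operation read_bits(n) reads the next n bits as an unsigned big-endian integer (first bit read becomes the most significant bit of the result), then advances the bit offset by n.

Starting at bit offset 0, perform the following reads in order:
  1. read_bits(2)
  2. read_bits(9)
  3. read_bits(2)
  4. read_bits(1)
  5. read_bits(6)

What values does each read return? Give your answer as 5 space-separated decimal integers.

Answer: 1 351 1 1 60

Derivation:
Read 1: bits[0:2] width=2 -> value=1 (bin 01); offset now 2 = byte 0 bit 2; 22 bits remain
Read 2: bits[2:11] width=9 -> value=351 (bin 101011111); offset now 11 = byte 1 bit 3; 13 bits remain
Read 3: bits[11:13] width=2 -> value=1 (bin 01); offset now 13 = byte 1 bit 5; 11 bits remain
Read 4: bits[13:14] width=1 -> value=1 (bin 1); offset now 14 = byte 1 bit 6; 10 bits remain
Read 5: bits[14:20] width=6 -> value=60 (bin 111100); offset now 20 = byte 2 bit 4; 4 bits remain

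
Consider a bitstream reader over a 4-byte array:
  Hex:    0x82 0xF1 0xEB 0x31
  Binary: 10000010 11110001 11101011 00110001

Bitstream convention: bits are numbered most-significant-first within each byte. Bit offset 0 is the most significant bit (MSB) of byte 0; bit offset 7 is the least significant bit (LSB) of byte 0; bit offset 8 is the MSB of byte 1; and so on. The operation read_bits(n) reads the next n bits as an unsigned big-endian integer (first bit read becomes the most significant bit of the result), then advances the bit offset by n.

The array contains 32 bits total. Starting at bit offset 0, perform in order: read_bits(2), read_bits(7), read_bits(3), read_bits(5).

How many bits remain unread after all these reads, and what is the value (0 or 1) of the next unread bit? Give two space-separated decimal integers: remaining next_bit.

Answer: 15 1

Derivation:
Read 1: bits[0:2] width=2 -> value=2 (bin 10); offset now 2 = byte 0 bit 2; 30 bits remain
Read 2: bits[2:9] width=7 -> value=5 (bin 0000101); offset now 9 = byte 1 bit 1; 23 bits remain
Read 3: bits[9:12] width=3 -> value=7 (bin 111); offset now 12 = byte 1 bit 4; 20 bits remain
Read 4: bits[12:17] width=5 -> value=3 (bin 00011); offset now 17 = byte 2 bit 1; 15 bits remain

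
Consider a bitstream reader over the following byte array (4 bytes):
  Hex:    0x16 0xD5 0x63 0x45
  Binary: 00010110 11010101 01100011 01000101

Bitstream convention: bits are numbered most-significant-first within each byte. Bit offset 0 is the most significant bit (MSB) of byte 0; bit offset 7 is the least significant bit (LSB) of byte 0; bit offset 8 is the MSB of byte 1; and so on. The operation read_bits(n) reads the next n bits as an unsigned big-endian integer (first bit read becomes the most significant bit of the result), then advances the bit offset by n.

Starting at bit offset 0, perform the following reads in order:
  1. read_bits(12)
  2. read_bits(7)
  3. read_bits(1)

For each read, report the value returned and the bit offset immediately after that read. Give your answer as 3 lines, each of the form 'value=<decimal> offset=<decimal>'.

Read 1: bits[0:12] width=12 -> value=365 (bin 000101101101); offset now 12 = byte 1 bit 4; 20 bits remain
Read 2: bits[12:19] width=7 -> value=43 (bin 0101011); offset now 19 = byte 2 bit 3; 13 bits remain
Read 3: bits[19:20] width=1 -> value=0 (bin 0); offset now 20 = byte 2 bit 4; 12 bits remain

Answer: value=365 offset=12
value=43 offset=19
value=0 offset=20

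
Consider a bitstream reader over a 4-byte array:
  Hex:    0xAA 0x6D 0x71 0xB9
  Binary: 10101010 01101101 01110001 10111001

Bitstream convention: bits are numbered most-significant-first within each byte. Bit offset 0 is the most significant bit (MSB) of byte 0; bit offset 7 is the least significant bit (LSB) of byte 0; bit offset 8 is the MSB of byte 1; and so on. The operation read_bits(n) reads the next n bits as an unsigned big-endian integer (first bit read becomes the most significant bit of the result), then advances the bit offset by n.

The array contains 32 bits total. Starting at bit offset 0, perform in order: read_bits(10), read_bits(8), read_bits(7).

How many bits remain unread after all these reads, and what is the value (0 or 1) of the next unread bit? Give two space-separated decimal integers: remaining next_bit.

Answer: 7 0

Derivation:
Read 1: bits[0:10] width=10 -> value=681 (bin 1010101001); offset now 10 = byte 1 bit 2; 22 bits remain
Read 2: bits[10:18] width=8 -> value=181 (bin 10110101); offset now 18 = byte 2 bit 2; 14 bits remain
Read 3: bits[18:25] width=7 -> value=99 (bin 1100011); offset now 25 = byte 3 bit 1; 7 bits remain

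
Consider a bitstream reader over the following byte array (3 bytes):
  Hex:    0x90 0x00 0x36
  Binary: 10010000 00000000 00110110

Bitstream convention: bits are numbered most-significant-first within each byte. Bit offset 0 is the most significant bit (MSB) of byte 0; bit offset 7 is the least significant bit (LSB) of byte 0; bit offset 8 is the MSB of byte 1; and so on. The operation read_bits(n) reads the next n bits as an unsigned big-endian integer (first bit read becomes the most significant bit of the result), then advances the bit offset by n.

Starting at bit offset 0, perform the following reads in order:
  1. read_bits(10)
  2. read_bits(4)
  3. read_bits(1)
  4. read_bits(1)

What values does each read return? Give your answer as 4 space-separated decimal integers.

Answer: 576 0 0 0

Derivation:
Read 1: bits[0:10] width=10 -> value=576 (bin 1001000000); offset now 10 = byte 1 bit 2; 14 bits remain
Read 2: bits[10:14] width=4 -> value=0 (bin 0000); offset now 14 = byte 1 bit 6; 10 bits remain
Read 3: bits[14:15] width=1 -> value=0 (bin 0); offset now 15 = byte 1 bit 7; 9 bits remain
Read 4: bits[15:16] width=1 -> value=0 (bin 0); offset now 16 = byte 2 bit 0; 8 bits remain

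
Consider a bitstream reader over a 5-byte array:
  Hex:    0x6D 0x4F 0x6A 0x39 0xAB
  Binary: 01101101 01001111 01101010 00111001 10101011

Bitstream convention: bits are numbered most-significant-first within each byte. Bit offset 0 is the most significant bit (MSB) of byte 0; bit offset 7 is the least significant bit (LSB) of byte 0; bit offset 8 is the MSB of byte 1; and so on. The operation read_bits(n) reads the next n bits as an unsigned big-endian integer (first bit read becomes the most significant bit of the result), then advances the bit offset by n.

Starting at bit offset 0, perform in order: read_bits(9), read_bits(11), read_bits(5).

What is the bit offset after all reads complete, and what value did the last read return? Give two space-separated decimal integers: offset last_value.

Read 1: bits[0:9] width=9 -> value=218 (bin 011011010); offset now 9 = byte 1 bit 1; 31 bits remain
Read 2: bits[9:20] width=11 -> value=1270 (bin 10011110110); offset now 20 = byte 2 bit 4; 20 bits remain
Read 3: bits[20:25] width=5 -> value=20 (bin 10100); offset now 25 = byte 3 bit 1; 15 bits remain

Answer: 25 20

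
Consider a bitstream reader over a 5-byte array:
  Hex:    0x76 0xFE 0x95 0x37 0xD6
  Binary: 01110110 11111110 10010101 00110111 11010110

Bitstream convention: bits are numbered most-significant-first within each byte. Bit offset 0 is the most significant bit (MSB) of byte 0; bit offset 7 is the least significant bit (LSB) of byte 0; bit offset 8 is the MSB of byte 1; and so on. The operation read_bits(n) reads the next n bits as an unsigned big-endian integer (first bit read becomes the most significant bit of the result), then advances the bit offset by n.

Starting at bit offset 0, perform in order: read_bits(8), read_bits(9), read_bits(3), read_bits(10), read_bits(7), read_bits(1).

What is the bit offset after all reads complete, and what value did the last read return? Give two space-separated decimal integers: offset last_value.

Read 1: bits[0:8] width=8 -> value=118 (bin 01110110); offset now 8 = byte 1 bit 0; 32 bits remain
Read 2: bits[8:17] width=9 -> value=509 (bin 111111101); offset now 17 = byte 2 bit 1; 23 bits remain
Read 3: bits[17:20] width=3 -> value=1 (bin 001); offset now 20 = byte 2 bit 4; 20 bits remain
Read 4: bits[20:30] width=10 -> value=333 (bin 0101001101); offset now 30 = byte 3 bit 6; 10 bits remain
Read 5: bits[30:37] width=7 -> value=122 (bin 1111010); offset now 37 = byte 4 bit 5; 3 bits remain
Read 6: bits[37:38] width=1 -> value=1 (bin 1); offset now 38 = byte 4 bit 6; 2 bits remain

Answer: 38 1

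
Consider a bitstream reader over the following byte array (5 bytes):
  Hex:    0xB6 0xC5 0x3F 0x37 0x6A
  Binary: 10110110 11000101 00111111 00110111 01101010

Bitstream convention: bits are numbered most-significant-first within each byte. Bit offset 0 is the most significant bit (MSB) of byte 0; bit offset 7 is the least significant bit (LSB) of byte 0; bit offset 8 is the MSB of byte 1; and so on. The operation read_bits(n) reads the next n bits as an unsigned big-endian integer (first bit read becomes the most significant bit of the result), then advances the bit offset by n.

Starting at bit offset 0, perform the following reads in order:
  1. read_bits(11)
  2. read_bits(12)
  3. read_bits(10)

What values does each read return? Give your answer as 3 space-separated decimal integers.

Answer: 1462 671 622

Derivation:
Read 1: bits[0:11] width=11 -> value=1462 (bin 10110110110); offset now 11 = byte 1 bit 3; 29 bits remain
Read 2: bits[11:23] width=12 -> value=671 (bin 001010011111); offset now 23 = byte 2 bit 7; 17 bits remain
Read 3: bits[23:33] width=10 -> value=622 (bin 1001101110); offset now 33 = byte 4 bit 1; 7 bits remain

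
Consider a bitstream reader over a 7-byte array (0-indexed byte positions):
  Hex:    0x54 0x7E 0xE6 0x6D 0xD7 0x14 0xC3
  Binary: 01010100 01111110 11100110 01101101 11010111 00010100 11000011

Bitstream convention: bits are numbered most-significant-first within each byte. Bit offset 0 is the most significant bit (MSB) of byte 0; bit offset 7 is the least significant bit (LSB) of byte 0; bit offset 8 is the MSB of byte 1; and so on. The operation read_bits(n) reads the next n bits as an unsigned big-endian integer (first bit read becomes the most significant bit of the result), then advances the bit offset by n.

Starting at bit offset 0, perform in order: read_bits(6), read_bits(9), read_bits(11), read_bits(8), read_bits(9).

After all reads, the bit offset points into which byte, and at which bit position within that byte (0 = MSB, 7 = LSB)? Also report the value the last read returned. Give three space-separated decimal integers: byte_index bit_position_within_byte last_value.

Read 1: bits[0:6] width=6 -> value=21 (bin 010101); offset now 6 = byte 0 bit 6; 50 bits remain
Read 2: bits[6:15] width=9 -> value=63 (bin 000111111); offset now 15 = byte 1 bit 7; 41 bits remain
Read 3: bits[15:26] width=11 -> value=921 (bin 01110011001); offset now 26 = byte 3 bit 2; 30 bits remain
Read 4: bits[26:34] width=8 -> value=183 (bin 10110111); offset now 34 = byte 4 bit 2; 22 bits remain
Read 5: bits[34:43] width=9 -> value=184 (bin 010111000); offset now 43 = byte 5 bit 3; 13 bits remain

Answer: 5 3 184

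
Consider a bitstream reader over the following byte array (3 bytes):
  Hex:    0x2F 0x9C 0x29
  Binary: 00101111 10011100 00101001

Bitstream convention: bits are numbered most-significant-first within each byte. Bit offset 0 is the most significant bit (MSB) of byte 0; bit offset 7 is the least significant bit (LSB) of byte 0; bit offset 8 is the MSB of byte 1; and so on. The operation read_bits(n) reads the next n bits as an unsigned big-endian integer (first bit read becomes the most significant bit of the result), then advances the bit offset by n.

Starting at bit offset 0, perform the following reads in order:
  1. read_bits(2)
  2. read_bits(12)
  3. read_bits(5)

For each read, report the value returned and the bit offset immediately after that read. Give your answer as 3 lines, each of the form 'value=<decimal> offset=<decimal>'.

Answer: value=0 offset=2
value=3047 offset=14
value=1 offset=19

Derivation:
Read 1: bits[0:2] width=2 -> value=0 (bin 00); offset now 2 = byte 0 bit 2; 22 bits remain
Read 2: bits[2:14] width=12 -> value=3047 (bin 101111100111); offset now 14 = byte 1 bit 6; 10 bits remain
Read 3: bits[14:19] width=5 -> value=1 (bin 00001); offset now 19 = byte 2 bit 3; 5 bits remain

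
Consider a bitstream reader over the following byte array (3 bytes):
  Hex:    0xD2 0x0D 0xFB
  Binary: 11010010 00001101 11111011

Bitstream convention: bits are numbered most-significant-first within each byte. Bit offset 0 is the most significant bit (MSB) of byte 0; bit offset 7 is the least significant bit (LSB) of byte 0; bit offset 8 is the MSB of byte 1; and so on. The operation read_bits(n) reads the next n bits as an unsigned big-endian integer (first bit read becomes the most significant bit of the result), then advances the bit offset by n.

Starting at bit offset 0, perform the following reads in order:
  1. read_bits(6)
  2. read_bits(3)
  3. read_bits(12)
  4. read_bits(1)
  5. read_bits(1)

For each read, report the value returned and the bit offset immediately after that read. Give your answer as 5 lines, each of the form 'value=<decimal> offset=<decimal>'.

Answer: value=52 offset=6
value=4 offset=9
value=447 offset=21
value=0 offset=22
value=1 offset=23

Derivation:
Read 1: bits[0:6] width=6 -> value=52 (bin 110100); offset now 6 = byte 0 bit 6; 18 bits remain
Read 2: bits[6:9] width=3 -> value=4 (bin 100); offset now 9 = byte 1 bit 1; 15 bits remain
Read 3: bits[9:21] width=12 -> value=447 (bin 000110111111); offset now 21 = byte 2 bit 5; 3 bits remain
Read 4: bits[21:22] width=1 -> value=0 (bin 0); offset now 22 = byte 2 bit 6; 2 bits remain
Read 5: bits[22:23] width=1 -> value=1 (bin 1); offset now 23 = byte 2 bit 7; 1 bits remain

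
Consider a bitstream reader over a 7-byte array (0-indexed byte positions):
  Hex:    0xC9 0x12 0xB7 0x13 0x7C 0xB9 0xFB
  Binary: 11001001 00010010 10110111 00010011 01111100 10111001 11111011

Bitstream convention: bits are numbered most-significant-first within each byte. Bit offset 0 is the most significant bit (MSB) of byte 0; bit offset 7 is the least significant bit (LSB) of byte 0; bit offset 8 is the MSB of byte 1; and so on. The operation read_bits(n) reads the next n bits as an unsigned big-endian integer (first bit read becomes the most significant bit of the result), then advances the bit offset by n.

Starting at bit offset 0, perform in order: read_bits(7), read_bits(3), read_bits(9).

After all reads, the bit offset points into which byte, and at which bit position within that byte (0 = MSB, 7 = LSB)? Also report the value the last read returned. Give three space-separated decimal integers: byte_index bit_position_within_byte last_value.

Read 1: bits[0:7] width=7 -> value=100 (bin 1100100); offset now 7 = byte 0 bit 7; 49 bits remain
Read 2: bits[7:10] width=3 -> value=4 (bin 100); offset now 10 = byte 1 bit 2; 46 bits remain
Read 3: bits[10:19] width=9 -> value=149 (bin 010010101); offset now 19 = byte 2 bit 3; 37 bits remain

Answer: 2 3 149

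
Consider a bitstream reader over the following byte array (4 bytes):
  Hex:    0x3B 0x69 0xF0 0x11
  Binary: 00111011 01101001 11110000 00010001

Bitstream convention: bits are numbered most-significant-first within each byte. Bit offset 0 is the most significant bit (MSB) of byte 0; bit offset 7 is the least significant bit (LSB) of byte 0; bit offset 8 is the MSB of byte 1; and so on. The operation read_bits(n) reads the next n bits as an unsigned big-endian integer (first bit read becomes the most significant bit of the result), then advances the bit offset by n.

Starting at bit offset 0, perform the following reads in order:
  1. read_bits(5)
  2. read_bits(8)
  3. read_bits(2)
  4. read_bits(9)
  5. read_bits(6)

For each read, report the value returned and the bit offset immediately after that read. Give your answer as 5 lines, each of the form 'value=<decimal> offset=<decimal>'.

Answer: value=7 offset=5
value=109 offset=13
value=0 offset=15
value=496 offset=24
value=4 offset=30

Derivation:
Read 1: bits[0:5] width=5 -> value=7 (bin 00111); offset now 5 = byte 0 bit 5; 27 bits remain
Read 2: bits[5:13] width=8 -> value=109 (bin 01101101); offset now 13 = byte 1 bit 5; 19 bits remain
Read 3: bits[13:15] width=2 -> value=0 (bin 00); offset now 15 = byte 1 bit 7; 17 bits remain
Read 4: bits[15:24] width=9 -> value=496 (bin 111110000); offset now 24 = byte 3 bit 0; 8 bits remain
Read 5: bits[24:30] width=6 -> value=4 (bin 000100); offset now 30 = byte 3 bit 6; 2 bits remain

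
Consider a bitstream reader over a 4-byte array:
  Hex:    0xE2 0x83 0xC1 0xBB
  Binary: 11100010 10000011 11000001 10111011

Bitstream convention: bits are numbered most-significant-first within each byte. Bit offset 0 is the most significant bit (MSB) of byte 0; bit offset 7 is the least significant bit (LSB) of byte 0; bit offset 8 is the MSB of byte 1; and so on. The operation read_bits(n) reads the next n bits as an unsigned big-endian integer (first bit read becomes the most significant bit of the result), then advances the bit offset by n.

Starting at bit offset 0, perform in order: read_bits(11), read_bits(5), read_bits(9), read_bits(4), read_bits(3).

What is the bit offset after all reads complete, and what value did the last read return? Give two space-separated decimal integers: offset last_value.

Answer: 32 3

Derivation:
Read 1: bits[0:11] width=11 -> value=1812 (bin 11100010100); offset now 11 = byte 1 bit 3; 21 bits remain
Read 2: bits[11:16] width=5 -> value=3 (bin 00011); offset now 16 = byte 2 bit 0; 16 bits remain
Read 3: bits[16:25] width=9 -> value=387 (bin 110000011); offset now 25 = byte 3 bit 1; 7 bits remain
Read 4: bits[25:29] width=4 -> value=7 (bin 0111); offset now 29 = byte 3 bit 5; 3 bits remain
Read 5: bits[29:32] width=3 -> value=3 (bin 011); offset now 32 = byte 4 bit 0; 0 bits remain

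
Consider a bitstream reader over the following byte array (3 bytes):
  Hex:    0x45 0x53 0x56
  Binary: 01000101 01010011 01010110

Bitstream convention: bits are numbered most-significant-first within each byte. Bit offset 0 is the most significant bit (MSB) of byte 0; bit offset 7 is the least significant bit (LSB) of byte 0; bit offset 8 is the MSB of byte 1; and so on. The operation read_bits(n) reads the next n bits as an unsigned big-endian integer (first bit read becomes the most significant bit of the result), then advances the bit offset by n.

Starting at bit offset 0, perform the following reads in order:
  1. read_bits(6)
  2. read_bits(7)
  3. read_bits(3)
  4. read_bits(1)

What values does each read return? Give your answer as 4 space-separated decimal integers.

Read 1: bits[0:6] width=6 -> value=17 (bin 010001); offset now 6 = byte 0 bit 6; 18 bits remain
Read 2: bits[6:13] width=7 -> value=42 (bin 0101010); offset now 13 = byte 1 bit 5; 11 bits remain
Read 3: bits[13:16] width=3 -> value=3 (bin 011); offset now 16 = byte 2 bit 0; 8 bits remain
Read 4: bits[16:17] width=1 -> value=0 (bin 0); offset now 17 = byte 2 bit 1; 7 bits remain

Answer: 17 42 3 0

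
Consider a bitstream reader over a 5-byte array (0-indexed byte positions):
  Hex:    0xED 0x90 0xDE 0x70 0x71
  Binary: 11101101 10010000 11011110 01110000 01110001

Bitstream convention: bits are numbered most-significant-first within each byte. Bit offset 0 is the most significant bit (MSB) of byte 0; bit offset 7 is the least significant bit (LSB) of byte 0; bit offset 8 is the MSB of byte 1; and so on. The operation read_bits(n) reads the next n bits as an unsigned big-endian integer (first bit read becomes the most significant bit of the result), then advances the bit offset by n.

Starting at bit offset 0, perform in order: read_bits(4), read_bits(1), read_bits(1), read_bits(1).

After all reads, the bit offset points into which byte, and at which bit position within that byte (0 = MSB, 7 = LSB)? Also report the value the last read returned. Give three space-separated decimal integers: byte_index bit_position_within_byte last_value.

Answer: 0 7 0

Derivation:
Read 1: bits[0:4] width=4 -> value=14 (bin 1110); offset now 4 = byte 0 bit 4; 36 bits remain
Read 2: bits[4:5] width=1 -> value=1 (bin 1); offset now 5 = byte 0 bit 5; 35 bits remain
Read 3: bits[5:6] width=1 -> value=1 (bin 1); offset now 6 = byte 0 bit 6; 34 bits remain
Read 4: bits[6:7] width=1 -> value=0 (bin 0); offset now 7 = byte 0 bit 7; 33 bits remain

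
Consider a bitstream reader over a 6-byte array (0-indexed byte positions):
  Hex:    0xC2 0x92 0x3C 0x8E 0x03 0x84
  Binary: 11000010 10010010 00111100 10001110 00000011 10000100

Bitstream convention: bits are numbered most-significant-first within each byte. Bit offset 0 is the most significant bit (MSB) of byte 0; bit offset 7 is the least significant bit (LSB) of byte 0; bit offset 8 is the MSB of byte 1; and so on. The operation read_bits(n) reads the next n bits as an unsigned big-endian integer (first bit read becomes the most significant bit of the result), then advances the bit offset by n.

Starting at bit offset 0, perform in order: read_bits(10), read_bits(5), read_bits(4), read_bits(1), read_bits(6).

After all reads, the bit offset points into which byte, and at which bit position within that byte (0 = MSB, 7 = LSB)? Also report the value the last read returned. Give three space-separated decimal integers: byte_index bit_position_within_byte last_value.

Answer: 3 2 50

Derivation:
Read 1: bits[0:10] width=10 -> value=778 (bin 1100001010); offset now 10 = byte 1 bit 2; 38 bits remain
Read 2: bits[10:15] width=5 -> value=9 (bin 01001); offset now 15 = byte 1 bit 7; 33 bits remain
Read 3: bits[15:19] width=4 -> value=1 (bin 0001); offset now 19 = byte 2 bit 3; 29 bits remain
Read 4: bits[19:20] width=1 -> value=1 (bin 1); offset now 20 = byte 2 bit 4; 28 bits remain
Read 5: bits[20:26] width=6 -> value=50 (bin 110010); offset now 26 = byte 3 bit 2; 22 bits remain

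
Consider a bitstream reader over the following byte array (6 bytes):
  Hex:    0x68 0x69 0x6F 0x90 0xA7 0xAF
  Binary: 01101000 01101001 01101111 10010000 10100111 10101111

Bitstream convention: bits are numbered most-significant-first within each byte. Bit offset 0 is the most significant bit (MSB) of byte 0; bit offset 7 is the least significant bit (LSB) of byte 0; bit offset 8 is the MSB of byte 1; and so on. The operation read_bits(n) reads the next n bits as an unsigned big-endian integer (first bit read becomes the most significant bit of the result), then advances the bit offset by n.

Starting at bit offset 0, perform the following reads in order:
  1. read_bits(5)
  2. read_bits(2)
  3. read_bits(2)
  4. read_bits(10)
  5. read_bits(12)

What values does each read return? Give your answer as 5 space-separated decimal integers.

Answer: 13 0 0 843 1992

Derivation:
Read 1: bits[0:5] width=5 -> value=13 (bin 01101); offset now 5 = byte 0 bit 5; 43 bits remain
Read 2: bits[5:7] width=2 -> value=0 (bin 00); offset now 7 = byte 0 bit 7; 41 bits remain
Read 3: bits[7:9] width=2 -> value=0 (bin 00); offset now 9 = byte 1 bit 1; 39 bits remain
Read 4: bits[9:19] width=10 -> value=843 (bin 1101001011); offset now 19 = byte 2 bit 3; 29 bits remain
Read 5: bits[19:31] width=12 -> value=1992 (bin 011111001000); offset now 31 = byte 3 bit 7; 17 bits remain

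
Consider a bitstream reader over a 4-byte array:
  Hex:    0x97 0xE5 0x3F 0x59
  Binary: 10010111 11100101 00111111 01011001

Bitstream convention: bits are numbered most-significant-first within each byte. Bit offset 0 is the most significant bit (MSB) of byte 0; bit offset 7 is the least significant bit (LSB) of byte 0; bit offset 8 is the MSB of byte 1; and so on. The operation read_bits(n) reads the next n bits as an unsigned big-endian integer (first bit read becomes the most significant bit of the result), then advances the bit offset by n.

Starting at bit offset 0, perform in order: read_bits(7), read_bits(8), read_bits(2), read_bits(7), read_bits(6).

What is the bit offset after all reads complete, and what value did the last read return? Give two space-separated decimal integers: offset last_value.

Read 1: bits[0:7] width=7 -> value=75 (bin 1001011); offset now 7 = byte 0 bit 7; 25 bits remain
Read 2: bits[7:15] width=8 -> value=242 (bin 11110010); offset now 15 = byte 1 bit 7; 17 bits remain
Read 3: bits[15:17] width=2 -> value=2 (bin 10); offset now 17 = byte 2 bit 1; 15 bits remain
Read 4: bits[17:24] width=7 -> value=63 (bin 0111111); offset now 24 = byte 3 bit 0; 8 bits remain
Read 5: bits[24:30] width=6 -> value=22 (bin 010110); offset now 30 = byte 3 bit 6; 2 bits remain

Answer: 30 22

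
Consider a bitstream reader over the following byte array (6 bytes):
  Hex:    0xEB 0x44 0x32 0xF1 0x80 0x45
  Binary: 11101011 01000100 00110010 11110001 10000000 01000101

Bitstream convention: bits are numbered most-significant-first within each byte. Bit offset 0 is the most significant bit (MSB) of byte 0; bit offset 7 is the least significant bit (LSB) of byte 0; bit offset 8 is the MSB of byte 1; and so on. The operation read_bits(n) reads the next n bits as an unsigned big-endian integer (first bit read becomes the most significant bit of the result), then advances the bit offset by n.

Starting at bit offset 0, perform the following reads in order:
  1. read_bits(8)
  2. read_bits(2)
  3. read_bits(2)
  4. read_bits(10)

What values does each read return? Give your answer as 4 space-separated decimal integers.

Answer: 235 1 0 268

Derivation:
Read 1: bits[0:8] width=8 -> value=235 (bin 11101011); offset now 8 = byte 1 bit 0; 40 bits remain
Read 2: bits[8:10] width=2 -> value=1 (bin 01); offset now 10 = byte 1 bit 2; 38 bits remain
Read 3: bits[10:12] width=2 -> value=0 (bin 00); offset now 12 = byte 1 bit 4; 36 bits remain
Read 4: bits[12:22] width=10 -> value=268 (bin 0100001100); offset now 22 = byte 2 bit 6; 26 bits remain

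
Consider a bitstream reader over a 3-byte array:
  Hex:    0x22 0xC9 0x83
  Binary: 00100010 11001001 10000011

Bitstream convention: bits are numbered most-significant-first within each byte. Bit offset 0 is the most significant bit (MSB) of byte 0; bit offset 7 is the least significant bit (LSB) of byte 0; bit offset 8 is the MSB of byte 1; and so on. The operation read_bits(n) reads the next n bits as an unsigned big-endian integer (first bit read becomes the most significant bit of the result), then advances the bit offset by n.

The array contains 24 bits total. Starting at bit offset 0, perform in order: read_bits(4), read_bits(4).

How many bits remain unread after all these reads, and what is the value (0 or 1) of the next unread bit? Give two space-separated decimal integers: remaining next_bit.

Answer: 16 1

Derivation:
Read 1: bits[0:4] width=4 -> value=2 (bin 0010); offset now 4 = byte 0 bit 4; 20 bits remain
Read 2: bits[4:8] width=4 -> value=2 (bin 0010); offset now 8 = byte 1 bit 0; 16 bits remain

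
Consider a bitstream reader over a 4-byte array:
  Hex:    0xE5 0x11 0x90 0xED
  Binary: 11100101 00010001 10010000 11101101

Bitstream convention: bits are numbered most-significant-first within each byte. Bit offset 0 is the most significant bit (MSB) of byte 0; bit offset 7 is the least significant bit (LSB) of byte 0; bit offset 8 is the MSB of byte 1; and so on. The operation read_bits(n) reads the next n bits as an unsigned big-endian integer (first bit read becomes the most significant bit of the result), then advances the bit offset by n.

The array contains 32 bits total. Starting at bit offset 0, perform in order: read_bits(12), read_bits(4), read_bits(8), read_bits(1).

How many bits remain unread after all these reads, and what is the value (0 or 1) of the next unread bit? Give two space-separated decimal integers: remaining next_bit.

Read 1: bits[0:12] width=12 -> value=3665 (bin 111001010001); offset now 12 = byte 1 bit 4; 20 bits remain
Read 2: bits[12:16] width=4 -> value=1 (bin 0001); offset now 16 = byte 2 bit 0; 16 bits remain
Read 3: bits[16:24] width=8 -> value=144 (bin 10010000); offset now 24 = byte 3 bit 0; 8 bits remain
Read 4: bits[24:25] width=1 -> value=1 (bin 1); offset now 25 = byte 3 bit 1; 7 bits remain

Answer: 7 1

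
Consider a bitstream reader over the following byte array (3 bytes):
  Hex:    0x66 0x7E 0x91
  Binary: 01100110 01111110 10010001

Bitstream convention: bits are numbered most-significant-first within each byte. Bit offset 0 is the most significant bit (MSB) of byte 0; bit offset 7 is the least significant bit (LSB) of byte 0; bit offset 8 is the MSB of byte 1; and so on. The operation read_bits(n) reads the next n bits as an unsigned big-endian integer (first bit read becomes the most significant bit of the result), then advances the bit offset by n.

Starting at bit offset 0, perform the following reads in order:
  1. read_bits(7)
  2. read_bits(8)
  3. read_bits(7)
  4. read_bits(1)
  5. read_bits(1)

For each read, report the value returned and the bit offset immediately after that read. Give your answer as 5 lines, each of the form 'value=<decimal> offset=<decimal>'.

Read 1: bits[0:7] width=7 -> value=51 (bin 0110011); offset now 7 = byte 0 bit 7; 17 bits remain
Read 2: bits[7:15] width=8 -> value=63 (bin 00111111); offset now 15 = byte 1 bit 7; 9 bits remain
Read 3: bits[15:22] width=7 -> value=36 (bin 0100100); offset now 22 = byte 2 bit 6; 2 bits remain
Read 4: bits[22:23] width=1 -> value=0 (bin 0); offset now 23 = byte 2 bit 7; 1 bits remain
Read 5: bits[23:24] width=1 -> value=1 (bin 1); offset now 24 = byte 3 bit 0; 0 bits remain

Answer: value=51 offset=7
value=63 offset=15
value=36 offset=22
value=0 offset=23
value=1 offset=24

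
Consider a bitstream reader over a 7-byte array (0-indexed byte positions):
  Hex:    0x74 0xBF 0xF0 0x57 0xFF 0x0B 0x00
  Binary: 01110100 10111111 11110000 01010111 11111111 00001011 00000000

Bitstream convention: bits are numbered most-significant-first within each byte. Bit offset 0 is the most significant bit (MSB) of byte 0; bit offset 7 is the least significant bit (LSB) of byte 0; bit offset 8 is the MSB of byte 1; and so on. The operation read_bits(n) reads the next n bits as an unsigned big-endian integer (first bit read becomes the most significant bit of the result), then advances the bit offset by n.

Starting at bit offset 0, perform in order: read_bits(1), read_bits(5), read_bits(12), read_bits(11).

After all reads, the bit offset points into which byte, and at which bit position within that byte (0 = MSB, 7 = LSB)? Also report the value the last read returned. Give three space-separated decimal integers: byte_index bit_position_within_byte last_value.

Answer: 3 5 1546

Derivation:
Read 1: bits[0:1] width=1 -> value=0 (bin 0); offset now 1 = byte 0 bit 1; 55 bits remain
Read 2: bits[1:6] width=5 -> value=29 (bin 11101); offset now 6 = byte 0 bit 6; 50 bits remain
Read 3: bits[6:18] width=12 -> value=767 (bin 001011111111); offset now 18 = byte 2 bit 2; 38 bits remain
Read 4: bits[18:29] width=11 -> value=1546 (bin 11000001010); offset now 29 = byte 3 bit 5; 27 bits remain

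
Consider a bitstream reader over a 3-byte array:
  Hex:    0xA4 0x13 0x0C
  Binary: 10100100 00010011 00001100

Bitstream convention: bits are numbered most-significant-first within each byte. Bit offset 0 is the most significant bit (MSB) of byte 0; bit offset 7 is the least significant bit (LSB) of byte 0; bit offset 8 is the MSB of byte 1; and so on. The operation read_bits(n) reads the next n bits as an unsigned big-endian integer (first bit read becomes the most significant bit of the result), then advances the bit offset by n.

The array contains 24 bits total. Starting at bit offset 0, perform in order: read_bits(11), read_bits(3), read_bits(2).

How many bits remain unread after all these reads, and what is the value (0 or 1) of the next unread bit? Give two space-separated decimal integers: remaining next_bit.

Answer: 8 0

Derivation:
Read 1: bits[0:11] width=11 -> value=1312 (bin 10100100000); offset now 11 = byte 1 bit 3; 13 bits remain
Read 2: bits[11:14] width=3 -> value=4 (bin 100); offset now 14 = byte 1 bit 6; 10 bits remain
Read 3: bits[14:16] width=2 -> value=3 (bin 11); offset now 16 = byte 2 bit 0; 8 bits remain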